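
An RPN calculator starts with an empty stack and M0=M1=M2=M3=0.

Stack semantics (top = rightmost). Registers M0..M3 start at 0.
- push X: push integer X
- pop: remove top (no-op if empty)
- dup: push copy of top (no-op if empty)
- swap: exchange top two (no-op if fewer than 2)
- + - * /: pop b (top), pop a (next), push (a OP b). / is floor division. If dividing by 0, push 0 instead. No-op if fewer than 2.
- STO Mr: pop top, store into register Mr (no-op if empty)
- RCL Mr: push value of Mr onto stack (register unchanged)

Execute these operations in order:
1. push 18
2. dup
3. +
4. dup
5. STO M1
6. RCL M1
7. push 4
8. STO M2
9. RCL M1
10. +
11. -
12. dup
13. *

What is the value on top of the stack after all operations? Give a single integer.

Answer: 1296

Derivation:
After op 1 (push 18): stack=[18] mem=[0,0,0,0]
After op 2 (dup): stack=[18,18] mem=[0,0,0,0]
After op 3 (+): stack=[36] mem=[0,0,0,0]
After op 4 (dup): stack=[36,36] mem=[0,0,0,0]
After op 5 (STO M1): stack=[36] mem=[0,36,0,0]
After op 6 (RCL M1): stack=[36,36] mem=[0,36,0,0]
After op 7 (push 4): stack=[36,36,4] mem=[0,36,0,0]
After op 8 (STO M2): stack=[36,36] mem=[0,36,4,0]
After op 9 (RCL M1): stack=[36,36,36] mem=[0,36,4,0]
After op 10 (+): stack=[36,72] mem=[0,36,4,0]
After op 11 (-): stack=[-36] mem=[0,36,4,0]
After op 12 (dup): stack=[-36,-36] mem=[0,36,4,0]
After op 13 (*): stack=[1296] mem=[0,36,4,0]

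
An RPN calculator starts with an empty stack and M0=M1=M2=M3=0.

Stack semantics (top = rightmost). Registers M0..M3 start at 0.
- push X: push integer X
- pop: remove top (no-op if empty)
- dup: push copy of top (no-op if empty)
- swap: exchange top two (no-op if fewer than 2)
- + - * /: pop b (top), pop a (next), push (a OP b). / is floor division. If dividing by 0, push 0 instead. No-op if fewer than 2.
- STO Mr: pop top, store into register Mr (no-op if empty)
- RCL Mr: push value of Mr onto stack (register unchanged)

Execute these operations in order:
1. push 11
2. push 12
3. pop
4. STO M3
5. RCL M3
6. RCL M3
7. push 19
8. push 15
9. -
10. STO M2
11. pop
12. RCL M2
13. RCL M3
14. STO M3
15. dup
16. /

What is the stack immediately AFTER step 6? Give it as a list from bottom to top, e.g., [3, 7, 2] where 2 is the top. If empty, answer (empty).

After op 1 (push 11): stack=[11] mem=[0,0,0,0]
After op 2 (push 12): stack=[11,12] mem=[0,0,0,0]
After op 3 (pop): stack=[11] mem=[0,0,0,0]
After op 4 (STO M3): stack=[empty] mem=[0,0,0,11]
After op 5 (RCL M3): stack=[11] mem=[0,0,0,11]
After op 6 (RCL M3): stack=[11,11] mem=[0,0,0,11]

[11, 11]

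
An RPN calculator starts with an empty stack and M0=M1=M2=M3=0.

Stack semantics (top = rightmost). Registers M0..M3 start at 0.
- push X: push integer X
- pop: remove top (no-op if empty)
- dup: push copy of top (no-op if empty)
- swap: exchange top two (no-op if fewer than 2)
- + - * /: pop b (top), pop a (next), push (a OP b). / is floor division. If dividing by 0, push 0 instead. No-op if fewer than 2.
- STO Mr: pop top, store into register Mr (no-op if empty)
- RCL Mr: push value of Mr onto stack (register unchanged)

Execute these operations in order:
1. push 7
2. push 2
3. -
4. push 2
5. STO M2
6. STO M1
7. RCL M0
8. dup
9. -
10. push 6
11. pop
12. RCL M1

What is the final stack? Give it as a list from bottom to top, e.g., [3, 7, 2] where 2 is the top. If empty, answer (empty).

Answer: [0, 5]

Derivation:
After op 1 (push 7): stack=[7] mem=[0,0,0,0]
After op 2 (push 2): stack=[7,2] mem=[0,0,0,0]
After op 3 (-): stack=[5] mem=[0,0,0,0]
After op 4 (push 2): stack=[5,2] mem=[0,0,0,0]
After op 5 (STO M2): stack=[5] mem=[0,0,2,0]
After op 6 (STO M1): stack=[empty] mem=[0,5,2,0]
After op 7 (RCL M0): stack=[0] mem=[0,5,2,0]
After op 8 (dup): stack=[0,0] mem=[0,5,2,0]
After op 9 (-): stack=[0] mem=[0,5,2,0]
After op 10 (push 6): stack=[0,6] mem=[0,5,2,0]
After op 11 (pop): stack=[0] mem=[0,5,2,0]
After op 12 (RCL M1): stack=[0,5] mem=[0,5,2,0]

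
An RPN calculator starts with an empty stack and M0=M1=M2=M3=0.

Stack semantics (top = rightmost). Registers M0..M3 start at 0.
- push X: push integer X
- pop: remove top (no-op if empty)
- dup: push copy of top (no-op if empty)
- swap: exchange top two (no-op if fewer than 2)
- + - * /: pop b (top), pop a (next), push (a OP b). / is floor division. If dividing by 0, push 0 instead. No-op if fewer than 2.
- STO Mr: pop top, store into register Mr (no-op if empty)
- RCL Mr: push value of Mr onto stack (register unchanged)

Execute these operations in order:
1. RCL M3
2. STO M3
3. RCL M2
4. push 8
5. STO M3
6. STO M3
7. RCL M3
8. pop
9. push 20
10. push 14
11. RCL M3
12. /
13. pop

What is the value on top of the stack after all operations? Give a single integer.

After op 1 (RCL M3): stack=[0] mem=[0,0,0,0]
After op 2 (STO M3): stack=[empty] mem=[0,0,0,0]
After op 3 (RCL M2): stack=[0] mem=[0,0,0,0]
After op 4 (push 8): stack=[0,8] mem=[0,0,0,0]
After op 5 (STO M3): stack=[0] mem=[0,0,0,8]
After op 6 (STO M3): stack=[empty] mem=[0,0,0,0]
After op 7 (RCL M3): stack=[0] mem=[0,0,0,0]
After op 8 (pop): stack=[empty] mem=[0,0,0,0]
After op 9 (push 20): stack=[20] mem=[0,0,0,0]
After op 10 (push 14): stack=[20,14] mem=[0,0,0,0]
After op 11 (RCL M3): stack=[20,14,0] mem=[0,0,0,0]
After op 12 (/): stack=[20,0] mem=[0,0,0,0]
After op 13 (pop): stack=[20] mem=[0,0,0,0]

Answer: 20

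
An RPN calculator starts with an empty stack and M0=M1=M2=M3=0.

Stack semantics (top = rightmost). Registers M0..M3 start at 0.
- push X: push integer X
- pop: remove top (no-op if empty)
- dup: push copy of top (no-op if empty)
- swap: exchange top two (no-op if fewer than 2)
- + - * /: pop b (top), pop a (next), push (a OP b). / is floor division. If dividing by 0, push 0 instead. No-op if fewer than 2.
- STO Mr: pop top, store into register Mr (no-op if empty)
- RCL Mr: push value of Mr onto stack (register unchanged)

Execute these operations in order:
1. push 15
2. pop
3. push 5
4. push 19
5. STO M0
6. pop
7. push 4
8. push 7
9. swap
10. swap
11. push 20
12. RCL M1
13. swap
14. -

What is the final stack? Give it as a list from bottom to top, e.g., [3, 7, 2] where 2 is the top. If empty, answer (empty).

After op 1 (push 15): stack=[15] mem=[0,0,0,0]
After op 2 (pop): stack=[empty] mem=[0,0,0,0]
After op 3 (push 5): stack=[5] mem=[0,0,0,0]
After op 4 (push 19): stack=[5,19] mem=[0,0,0,0]
After op 5 (STO M0): stack=[5] mem=[19,0,0,0]
After op 6 (pop): stack=[empty] mem=[19,0,0,0]
After op 7 (push 4): stack=[4] mem=[19,0,0,0]
After op 8 (push 7): stack=[4,7] mem=[19,0,0,0]
After op 9 (swap): stack=[7,4] mem=[19,0,0,0]
After op 10 (swap): stack=[4,7] mem=[19,0,0,0]
After op 11 (push 20): stack=[4,7,20] mem=[19,0,0,0]
After op 12 (RCL M1): stack=[4,7,20,0] mem=[19,0,0,0]
After op 13 (swap): stack=[4,7,0,20] mem=[19,0,0,0]
After op 14 (-): stack=[4,7,-20] mem=[19,0,0,0]

Answer: [4, 7, -20]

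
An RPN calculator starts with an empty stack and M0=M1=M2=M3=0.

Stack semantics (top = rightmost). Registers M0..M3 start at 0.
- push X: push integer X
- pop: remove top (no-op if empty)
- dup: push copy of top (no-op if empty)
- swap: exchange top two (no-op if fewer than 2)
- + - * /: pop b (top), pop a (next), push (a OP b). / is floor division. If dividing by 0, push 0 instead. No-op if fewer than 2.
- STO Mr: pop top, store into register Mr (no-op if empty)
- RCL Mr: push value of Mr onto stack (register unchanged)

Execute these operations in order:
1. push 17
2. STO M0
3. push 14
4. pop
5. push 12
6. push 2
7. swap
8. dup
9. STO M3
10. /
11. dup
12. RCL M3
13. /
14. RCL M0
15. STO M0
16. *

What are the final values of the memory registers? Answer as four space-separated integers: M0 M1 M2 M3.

Answer: 17 0 0 12

Derivation:
After op 1 (push 17): stack=[17] mem=[0,0,0,0]
After op 2 (STO M0): stack=[empty] mem=[17,0,0,0]
After op 3 (push 14): stack=[14] mem=[17,0,0,0]
After op 4 (pop): stack=[empty] mem=[17,0,0,0]
After op 5 (push 12): stack=[12] mem=[17,0,0,0]
After op 6 (push 2): stack=[12,2] mem=[17,0,0,0]
After op 7 (swap): stack=[2,12] mem=[17,0,0,0]
After op 8 (dup): stack=[2,12,12] mem=[17,0,0,0]
After op 9 (STO M3): stack=[2,12] mem=[17,0,0,12]
After op 10 (/): stack=[0] mem=[17,0,0,12]
After op 11 (dup): stack=[0,0] mem=[17,0,0,12]
After op 12 (RCL M3): stack=[0,0,12] mem=[17,0,0,12]
After op 13 (/): stack=[0,0] mem=[17,0,0,12]
After op 14 (RCL M0): stack=[0,0,17] mem=[17,0,0,12]
After op 15 (STO M0): stack=[0,0] mem=[17,0,0,12]
After op 16 (*): stack=[0] mem=[17,0,0,12]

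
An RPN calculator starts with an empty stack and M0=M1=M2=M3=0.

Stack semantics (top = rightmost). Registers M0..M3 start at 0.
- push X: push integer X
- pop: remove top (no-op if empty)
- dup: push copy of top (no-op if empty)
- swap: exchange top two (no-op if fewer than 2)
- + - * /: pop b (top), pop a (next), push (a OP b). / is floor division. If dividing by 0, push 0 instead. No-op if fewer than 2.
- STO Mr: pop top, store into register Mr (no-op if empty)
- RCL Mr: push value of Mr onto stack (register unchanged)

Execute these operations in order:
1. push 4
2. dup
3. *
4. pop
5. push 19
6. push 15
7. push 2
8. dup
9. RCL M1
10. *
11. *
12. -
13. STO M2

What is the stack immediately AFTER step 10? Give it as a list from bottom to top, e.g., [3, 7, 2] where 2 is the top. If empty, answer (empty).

After op 1 (push 4): stack=[4] mem=[0,0,0,0]
After op 2 (dup): stack=[4,4] mem=[0,0,0,0]
After op 3 (*): stack=[16] mem=[0,0,0,0]
After op 4 (pop): stack=[empty] mem=[0,0,0,0]
After op 5 (push 19): stack=[19] mem=[0,0,0,0]
After op 6 (push 15): stack=[19,15] mem=[0,0,0,0]
After op 7 (push 2): stack=[19,15,2] mem=[0,0,0,0]
After op 8 (dup): stack=[19,15,2,2] mem=[0,0,0,0]
After op 9 (RCL M1): stack=[19,15,2,2,0] mem=[0,0,0,0]
After op 10 (*): stack=[19,15,2,0] mem=[0,0,0,0]

[19, 15, 2, 0]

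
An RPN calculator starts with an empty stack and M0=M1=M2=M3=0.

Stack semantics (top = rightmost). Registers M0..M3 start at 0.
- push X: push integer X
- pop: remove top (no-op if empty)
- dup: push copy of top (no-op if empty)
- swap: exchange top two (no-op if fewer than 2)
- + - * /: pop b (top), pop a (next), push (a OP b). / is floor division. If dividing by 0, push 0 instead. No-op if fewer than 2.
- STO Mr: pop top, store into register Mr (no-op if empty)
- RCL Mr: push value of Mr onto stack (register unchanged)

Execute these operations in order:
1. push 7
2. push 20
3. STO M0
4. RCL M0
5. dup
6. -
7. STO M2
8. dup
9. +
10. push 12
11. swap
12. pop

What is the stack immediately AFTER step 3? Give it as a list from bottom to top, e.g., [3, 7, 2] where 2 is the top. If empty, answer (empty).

After op 1 (push 7): stack=[7] mem=[0,0,0,0]
After op 2 (push 20): stack=[7,20] mem=[0,0,0,0]
After op 3 (STO M0): stack=[7] mem=[20,0,0,0]

[7]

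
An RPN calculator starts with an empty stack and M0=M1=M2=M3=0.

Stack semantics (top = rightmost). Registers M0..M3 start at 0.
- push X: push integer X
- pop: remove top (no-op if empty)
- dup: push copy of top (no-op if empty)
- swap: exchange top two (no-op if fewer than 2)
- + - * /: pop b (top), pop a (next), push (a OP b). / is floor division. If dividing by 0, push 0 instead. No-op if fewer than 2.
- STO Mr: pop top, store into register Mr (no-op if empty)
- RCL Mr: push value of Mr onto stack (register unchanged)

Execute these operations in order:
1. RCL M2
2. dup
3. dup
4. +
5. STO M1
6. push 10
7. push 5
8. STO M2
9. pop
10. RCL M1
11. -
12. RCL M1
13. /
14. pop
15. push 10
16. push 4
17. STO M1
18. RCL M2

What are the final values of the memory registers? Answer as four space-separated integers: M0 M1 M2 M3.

After op 1 (RCL M2): stack=[0] mem=[0,0,0,0]
After op 2 (dup): stack=[0,0] mem=[0,0,0,0]
After op 3 (dup): stack=[0,0,0] mem=[0,0,0,0]
After op 4 (+): stack=[0,0] mem=[0,0,0,0]
After op 5 (STO M1): stack=[0] mem=[0,0,0,0]
After op 6 (push 10): stack=[0,10] mem=[0,0,0,0]
After op 7 (push 5): stack=[0,10,5] mem=[0,0,0,0]
After op 8 (STO M2): stack=[0,10] mem=[0,0,5,0]
After op 9 (pop): stack=[0] mem=[0,0,5,0]
After op 10 (RCL M1): stack=[0,0] mem=[0,0,5,0]
After op 11 (-): stack=[0] mem=[0,0,5,0]
After op 12 (RCL M1): stack=[0,0] mem=[0,0,5,0]
After op 13 (/): stack=[0] mem=[0,0,5,0]
After op 14 (pop): stack=[empty] mem=[0,0,5,0]
After op 15 (push 10): stack=[10] mem=[0,0,5,0]
After op 16 (push 4): stack=[10,4] mem=[0,0,5,0]
After op 17 (STO M1): stack=[10] mem=[0,4,5,0]
After op 18 (RCL M2): stack=[10,5] mem=[0,4,5,0]

Answer: 0 4 5 0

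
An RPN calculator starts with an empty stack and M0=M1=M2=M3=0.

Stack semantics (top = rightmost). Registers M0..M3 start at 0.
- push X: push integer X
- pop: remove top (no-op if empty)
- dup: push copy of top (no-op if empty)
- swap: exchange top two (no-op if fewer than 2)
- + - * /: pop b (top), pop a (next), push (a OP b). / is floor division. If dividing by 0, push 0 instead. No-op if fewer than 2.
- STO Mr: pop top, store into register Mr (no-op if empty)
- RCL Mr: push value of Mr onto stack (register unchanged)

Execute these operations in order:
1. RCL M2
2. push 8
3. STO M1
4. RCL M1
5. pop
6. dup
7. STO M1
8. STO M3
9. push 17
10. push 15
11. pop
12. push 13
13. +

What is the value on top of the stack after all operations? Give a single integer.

After op 1 (RCL M2): stack=[0] mem=[0,0,0,0]
After op 2 (push 8): stack=[0,8] mem=[0,0,0,0]
After op 3 (STO M1): stack=[0] mem=[0,8,0,0]
After op 4 (RCL M1): stack=[0,8] mem=[0,8,0,0]
After op 5 (pop): stack=[0] mem=[0,8,0,0]
After op 6 (dup): stack=[0,0] mem=[0,8,0,0]
After op 7 (STO M1): stack=[0] mem=[0,0,0,0]
After op 8 (STO M3): stack=[empty] mem=[0,0,0,0]
After op 9 (push 17): stack=[17] mem=[0,0,0,0]
After op 10 (push 15): stack=[17,15] mem=[0,0,0,0]
After op 11 (pop): stack=[17] mem=[0,0,0,0]
After op 12 (push 13): stack=[17,13] mem=[0,0,0,0]
After op 13 (+): stack=[30] mem=[0,0,0,0]

Answer: 30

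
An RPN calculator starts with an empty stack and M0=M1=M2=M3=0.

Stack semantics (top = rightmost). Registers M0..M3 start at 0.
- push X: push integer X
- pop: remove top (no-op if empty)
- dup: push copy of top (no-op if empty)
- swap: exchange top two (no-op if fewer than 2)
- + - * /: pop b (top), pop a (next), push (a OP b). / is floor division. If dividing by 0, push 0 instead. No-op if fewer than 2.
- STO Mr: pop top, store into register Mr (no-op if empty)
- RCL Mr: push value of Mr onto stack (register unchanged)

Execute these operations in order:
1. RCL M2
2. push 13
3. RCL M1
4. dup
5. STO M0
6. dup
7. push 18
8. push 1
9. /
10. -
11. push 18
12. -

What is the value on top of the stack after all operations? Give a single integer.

Answer: -36

Derivation:
After op 1 (RCL M2): stack=[0] mem=[0,0,0,0]
After op 2 (push 13): stack=[0,13] mem=[0,0,0,0]
After op 3 (RCL M1): stack=[0,13,0] mem=[0,0,0,0]
After op 4 (dup): stack=[0,13,0,0] mem=[0,0,0,0]
After op 5 (STO M0): stack=[0,13,0] mem=[0,0,0,0]
After op 6 (dup): stack=[0,13,0,0] mem=[0,0,0,0]
After op 7 (push 18): stack=[0,13,0,0,18] mem=[0,0,0,0]
After op 8 (push 1): stack=[0,13,0,0,18,1] mem=[0,0,0,0]
After op 9 (/): stack=[0,13,0,0,18] mem=[0,0,0,0]
After op 10 (-): stack=[0,13,0,-18] mem=[0,0,0,0]
After op 11 (push 18): stack=[0,13,0,-18,18] mem=[0,0,0,0]
After op 12 (-): stack=[0,13,0,-36] mem=[0,0,0,0]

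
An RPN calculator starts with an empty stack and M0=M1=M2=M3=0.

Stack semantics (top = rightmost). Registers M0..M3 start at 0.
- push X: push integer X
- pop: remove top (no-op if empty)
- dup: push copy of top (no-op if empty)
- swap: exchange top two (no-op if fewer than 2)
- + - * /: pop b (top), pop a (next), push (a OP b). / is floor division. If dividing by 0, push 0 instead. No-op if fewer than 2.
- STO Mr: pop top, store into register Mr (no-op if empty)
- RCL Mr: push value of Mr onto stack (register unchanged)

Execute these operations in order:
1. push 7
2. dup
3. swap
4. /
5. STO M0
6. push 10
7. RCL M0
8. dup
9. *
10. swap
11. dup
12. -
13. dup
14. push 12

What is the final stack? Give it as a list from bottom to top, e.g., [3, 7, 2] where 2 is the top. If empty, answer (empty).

After op 1 (push 7): stack=[7] mem=[0,0,0,0]
After op 2 (dup): stack=[7,7] mem=[0,0,0,0]
After op 3 (swap): stack=[7,7] mem=[0,0,0,0]
After op 4 (/): stack=[1] mem=[0,0,0,0]
After op 5 (STO M0): stack=[empty] mem=[1,0,0,0]
After op 6 (push 10): stack=[10] mem=[1,0,0,0]
After op 7 (RCL M0): stack=[10,1] mem=[1,0,0,0]
After op 8 (dup): stack=[10,1,1] mem=[1,0,0,0]
After op 9 (*): stack=[10,1] mem=[1,0,0,0]
After op 10 (swap): stack=[1,10] mem=[1,0,0,0]
After op 11 (dup): stack=[1,10,10] mem=[1,0,0,0]
After op 12 (-): stack=[1,0] mem=[1,0,0,0]
After op 13 (dup): stack=[1,0,0] mem=[1,0,0,0]
After op 14 (push 12): stack=[1,0,0,12] mem=[1,0,0,0]

Answer: [1, 0, 0, 12]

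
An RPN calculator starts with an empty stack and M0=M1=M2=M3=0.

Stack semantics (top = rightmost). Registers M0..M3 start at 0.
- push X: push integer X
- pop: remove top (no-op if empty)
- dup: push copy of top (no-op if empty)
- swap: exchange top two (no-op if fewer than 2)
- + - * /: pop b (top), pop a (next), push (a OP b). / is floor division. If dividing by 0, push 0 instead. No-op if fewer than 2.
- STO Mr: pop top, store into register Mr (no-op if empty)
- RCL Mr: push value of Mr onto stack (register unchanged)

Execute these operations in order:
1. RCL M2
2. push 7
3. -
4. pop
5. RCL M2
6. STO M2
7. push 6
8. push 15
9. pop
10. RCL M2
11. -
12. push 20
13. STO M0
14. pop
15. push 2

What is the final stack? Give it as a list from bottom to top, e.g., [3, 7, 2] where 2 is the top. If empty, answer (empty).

After op 1 (RCL M2): stack=[0] mem=[0,0,0,0]
After op 2 (push 7): stack=[0,7] mem=[0,0,0,0]
After op 3 (-): stack=[-7] mem=[0,0,0,0]
After op 4 (pop): stack=[empty] mem=[0,0,0,0]
After op 5 (RCL M2): stack=[0] mem=[0,0,0,0]
After op 6 (STO M2): stack=[empty] mem=[0,0,0,0]
After op 7 (push 6): stack=[6] mem=[0,0,0,0]
After op 8 (push 15): stack=[6,15] mem=[0,0,0,0]
After op 9 (pop): stack=[6] mem=[0,0,0,0]
After op 10 (RCL M2): stack=[6,0] mem=[0,0,0,0]
After op 11 (-): stack=[6] mem=[0,0,0,0]
After op 12 (push 20): stack=[6,20] mem=[0,0,0,0]
After op 13 (STO M0): stack=[6] mem=[20,0,0,0]
After op 14 (pop): stack=[empty] mem=[20,0,0,0]
After op 15 (push 2): stack=[2] mem=[20,0,0,0]

Answer: [2]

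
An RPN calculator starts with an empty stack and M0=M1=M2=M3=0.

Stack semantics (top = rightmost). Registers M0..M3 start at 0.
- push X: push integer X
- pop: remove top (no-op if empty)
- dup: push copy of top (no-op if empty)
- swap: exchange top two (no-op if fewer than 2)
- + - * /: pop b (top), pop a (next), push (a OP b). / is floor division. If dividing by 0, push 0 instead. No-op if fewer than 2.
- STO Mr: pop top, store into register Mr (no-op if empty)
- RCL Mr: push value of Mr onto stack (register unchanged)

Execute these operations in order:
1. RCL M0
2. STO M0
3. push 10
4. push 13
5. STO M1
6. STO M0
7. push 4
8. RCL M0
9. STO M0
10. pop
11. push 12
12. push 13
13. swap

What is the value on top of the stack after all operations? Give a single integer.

Answer: 12

Derivation:
After op 1 (RCL M0): stack=[0] mem=[0,0,0,0]
After op 2 (STO M0): stack=[empty] mem=[0,0,0,0]
After op 3 (push 10): stack=[10] mem=[0,0,0,0]
After op 4 (push 13): stack=[10,13] mem=[0,0,0,0]
After op 5 (STO M1): stack=[10] mem=[0,13,0,0]
After op 6 (STO M0): stack=[empty] mem=[10,13,0,0]
After op 7 (push 4): stack=[4] mem=[10,13,0,0]
After op 8 (RCL M0): stack=[4,10] mem=[10,13,0,0]
After op 9 (STO M0): stack=[4] mem=[10,13,0,0]
After op 10 (pop): stack=[empty] mem=[10,13,0,0]
After op 11 (push 12): stack=[12] mem=[10,13,0,0]
After op 12 (push 13): stack=[12,13] mem=[10,13,0,0]
After op 13 (swap): stack=[13,12] mem=[10,13,0,0]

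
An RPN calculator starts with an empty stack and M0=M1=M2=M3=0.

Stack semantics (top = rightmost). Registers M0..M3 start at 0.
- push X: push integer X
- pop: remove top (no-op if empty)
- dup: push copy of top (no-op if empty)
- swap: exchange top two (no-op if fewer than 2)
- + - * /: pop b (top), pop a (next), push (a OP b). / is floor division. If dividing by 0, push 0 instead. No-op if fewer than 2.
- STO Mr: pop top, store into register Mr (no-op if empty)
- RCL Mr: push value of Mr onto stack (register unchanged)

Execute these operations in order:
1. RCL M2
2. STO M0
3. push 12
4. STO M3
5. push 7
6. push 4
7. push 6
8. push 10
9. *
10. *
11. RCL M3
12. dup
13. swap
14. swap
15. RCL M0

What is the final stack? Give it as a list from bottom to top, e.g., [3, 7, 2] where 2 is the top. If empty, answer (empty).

Answer: [7, 240, 12, 12, 0]

Derivation:
After op 1 (RCL M2): stack=[0] mem=[0,0,0,0]
After op 2 (STO M0): stack=[empty] mem=[0,0,0,0]
After op 3 (push 12): stack=[12] mem=[0,0,0,0]
After op 4 (STO M3): stack=[empty] mem=[0,0,0,12]
After op 5 (push 7): stack=[7] mem=[0,0,0,12]
After op 6 (push 4): stack=[7,4] mem=[0,0,0,12]
After op 7 (push 6): stack=[7,4,6] mem=[0,0,0,12]
After op 8 (push 10): stack=[7,4,6,10] mem=[0,0,0,12]
After op 9 (*): stack=[7,4,60] mem=[0,0,0,12]
After op 10 (*): stack=[7,240] mem=[0,0,0,12]
After op 11 (RCL M3): stack=[7,240,12] mem=[0,0,0,12]
After op 12 (dup): stack=[7,240,12,12] mem=[0,0,0,12]
After op 13 (swap): stack=[7,240,12,12] mem=[0,0,0,12]
After op 14 (swap): stack=[7,240,12,12] mem=[0,0,0,12]
After op 15 (RCL M0): stack=[7,240,12,12,0] mem=[0,0,0,12]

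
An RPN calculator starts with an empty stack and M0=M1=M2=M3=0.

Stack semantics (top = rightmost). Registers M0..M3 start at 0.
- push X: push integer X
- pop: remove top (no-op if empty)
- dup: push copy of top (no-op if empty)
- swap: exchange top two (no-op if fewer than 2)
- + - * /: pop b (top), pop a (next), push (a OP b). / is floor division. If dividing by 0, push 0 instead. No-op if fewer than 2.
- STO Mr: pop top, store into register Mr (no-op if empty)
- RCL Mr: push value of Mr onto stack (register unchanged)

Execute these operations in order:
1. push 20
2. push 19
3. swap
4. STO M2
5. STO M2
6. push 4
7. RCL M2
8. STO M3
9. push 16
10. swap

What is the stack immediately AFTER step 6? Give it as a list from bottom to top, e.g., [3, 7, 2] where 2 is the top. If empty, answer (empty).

After op 1 (push 20): stack=[20] mem=[0,0,0,0]
After op 2 (push 19): stack=[20,19] mem=[0,0,0,0]
After op 3 (swap): stack=[19,20] mem=[0,0,0,0]
After op 4 (STO M2): stack=[19] mem=[0,0,20,0]
After op 5 (STO M2): stack=[empty] mem=[0,0,19,0]
After op 6 (push 4): stack=[4] mem=[0,0,19,0]

[4]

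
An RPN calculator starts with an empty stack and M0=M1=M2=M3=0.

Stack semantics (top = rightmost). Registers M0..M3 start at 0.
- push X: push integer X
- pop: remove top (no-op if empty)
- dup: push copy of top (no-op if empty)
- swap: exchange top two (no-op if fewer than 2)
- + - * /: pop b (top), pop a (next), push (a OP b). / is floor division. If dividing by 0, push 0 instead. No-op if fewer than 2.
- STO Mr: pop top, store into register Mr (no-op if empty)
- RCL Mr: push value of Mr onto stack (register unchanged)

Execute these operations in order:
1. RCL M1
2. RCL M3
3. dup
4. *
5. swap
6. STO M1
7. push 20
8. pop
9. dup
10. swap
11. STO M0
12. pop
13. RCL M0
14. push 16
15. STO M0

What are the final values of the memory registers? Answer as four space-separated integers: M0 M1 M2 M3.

Answer: 16 0 0 0

Derivation:
After op 1 (RCL M1): stack=[0] mem=[0,0,0,0]
After op 2 (RCL M3): stack=[0,0] mem=[0,0,0,0]
After op 3 (dup): stack=[0,0,0] mem=[0,0,0,0]
After op 4 (*): stack=[0,0] mem=[0,0,0,0]
After op 5 (swap): stack=[0,0] mem=[0,0,0,0]
After op 6 (STO M1): stack=[0] mem=[0,0,0,0]
After op 7 (push 20): stack=[0,20] mem=[0,0,0,0]
After op 8 (pop): stack=[0] mem=[0,0,0,0]
After op 9 (dup): stack=[0,0] mem=[0,0,0,0]
After op 10 (swap): stack=[0,0] mem=[0,0,0,0]
After op 11 (STO M0): stack=[0] mem=[0,0,0,0]
After op 12 (pop): stack=[empty] mem=[0,0,0,0]
After op 13 (RCL M0): stack=[0] mem=[0,0,0,0]
After op 14 (push 16): stack=[0,16] mem=[0,0,0,0]
After op 15 (STO M0): stack=[0] mem=[16,0,0,0]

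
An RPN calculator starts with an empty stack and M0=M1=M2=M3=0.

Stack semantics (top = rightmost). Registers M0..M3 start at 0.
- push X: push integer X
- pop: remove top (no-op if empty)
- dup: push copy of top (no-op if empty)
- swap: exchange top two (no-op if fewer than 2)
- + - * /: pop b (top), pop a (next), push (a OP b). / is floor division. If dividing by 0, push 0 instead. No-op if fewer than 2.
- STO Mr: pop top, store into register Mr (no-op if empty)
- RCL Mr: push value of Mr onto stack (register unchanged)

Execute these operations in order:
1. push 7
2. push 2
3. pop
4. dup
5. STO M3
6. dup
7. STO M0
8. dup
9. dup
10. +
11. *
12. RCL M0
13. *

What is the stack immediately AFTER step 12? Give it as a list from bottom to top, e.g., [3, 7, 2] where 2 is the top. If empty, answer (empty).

After op 1 (push 7): stack=[7] mem=[0,0,0,0]
After op 2 (push 2): stack=[7,2] mem=[0,0,0,0]
After op 3 (pop): stack=[7] mem=[0,0,0,0]
After op 4 (dup): stack=[7,7] mem=[0,0,0,0]
After op 5 (STO M3): stack=[7] mem=[0,0,0,7]
After op 6 (dup): stack=[7,7] mem=[0,0,0,7]
After op 7 (STO M0): stack=[7] mem=[7,0,0,7]
After op 8 (dup): stack=[7,7] mem=[7,0,0,7]
After op 9 (dup): stack=[7,7,7] mem=[7,0,0,7]
After op 10 (+): stack=[7,14] mem=[7,0,0,7]
After op 11 (*): stack=[98] mem=[7,0,0,7]
After op 12 (RCL M0): stack=[98,7] mem=[7,0,0,7]

[98, 7]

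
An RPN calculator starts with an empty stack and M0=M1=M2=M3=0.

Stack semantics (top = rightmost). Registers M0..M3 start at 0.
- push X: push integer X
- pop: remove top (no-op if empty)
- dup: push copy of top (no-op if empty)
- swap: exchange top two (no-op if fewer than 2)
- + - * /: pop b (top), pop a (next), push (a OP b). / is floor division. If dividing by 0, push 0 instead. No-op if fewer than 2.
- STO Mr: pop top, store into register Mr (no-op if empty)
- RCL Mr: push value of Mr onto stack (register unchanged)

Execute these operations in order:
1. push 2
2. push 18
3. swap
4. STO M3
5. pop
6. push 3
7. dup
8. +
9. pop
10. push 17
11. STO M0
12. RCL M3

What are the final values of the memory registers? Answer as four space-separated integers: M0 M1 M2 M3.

After op 1 (push 2): stack=[2] mem=[0,0,0,0]
After op 2 (push 18): stack=[2,18] mem=[0,0,0,0]
After op 3 (swap): stack=[18,2] mem=[0,0,0,0]
After op 4 (STO M3): stack=[18] mem=[0,0,0,2]
After op 5 (pop): stack=[empty] mem=[0,0,0,2]
After op 6 (push 3): stack=[3] mem=[0,0,0,2]
After op 7 (dup): stack=[3,3] mem=[0,0,0,2]
After op 8 (+): stack=[6] mem=[0,0,0,2]
After op 9 (pop): stack=[empty] mem=[0,0,0,2]
After op 10 (push 17): stack=[17] mem=[0,0,0,2]
After op 11 (STO M0): stack=[empty] mem=[17,0,0,2]
After op 12 (RCL M3): stack=[2] mem=[17,0,0,2]

Answer: 17 0 0 2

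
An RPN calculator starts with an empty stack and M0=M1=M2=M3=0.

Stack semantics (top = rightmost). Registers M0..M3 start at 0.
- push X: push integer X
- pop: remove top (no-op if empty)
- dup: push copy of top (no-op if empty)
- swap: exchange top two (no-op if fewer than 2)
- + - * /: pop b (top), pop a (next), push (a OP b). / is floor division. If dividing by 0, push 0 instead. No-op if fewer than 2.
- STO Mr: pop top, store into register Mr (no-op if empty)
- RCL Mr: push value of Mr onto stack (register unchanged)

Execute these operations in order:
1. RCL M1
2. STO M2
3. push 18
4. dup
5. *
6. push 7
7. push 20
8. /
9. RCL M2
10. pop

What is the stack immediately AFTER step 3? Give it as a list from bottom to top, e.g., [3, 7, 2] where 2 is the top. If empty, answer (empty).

After op 1 (RCL M1): stack=[0] mem=[0,0,0,0]
After op 2 (STO M2): stack=[empty] mem=[0,0,0,0]
After op 3 (push 18): stack=[18] mem=[0,0,0,0]

[18]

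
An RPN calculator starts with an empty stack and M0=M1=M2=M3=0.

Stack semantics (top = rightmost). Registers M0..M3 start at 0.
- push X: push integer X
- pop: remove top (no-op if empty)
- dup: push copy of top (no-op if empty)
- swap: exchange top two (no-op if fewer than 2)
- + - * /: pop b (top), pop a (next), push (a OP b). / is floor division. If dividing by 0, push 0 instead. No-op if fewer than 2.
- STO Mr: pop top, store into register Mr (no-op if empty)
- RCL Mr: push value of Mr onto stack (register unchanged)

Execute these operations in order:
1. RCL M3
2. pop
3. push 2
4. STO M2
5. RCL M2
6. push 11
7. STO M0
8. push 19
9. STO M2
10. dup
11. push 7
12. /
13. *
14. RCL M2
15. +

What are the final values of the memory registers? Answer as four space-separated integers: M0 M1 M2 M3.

After op 1 (RCL M3): stack=[0] mem=[0,0,0,0]
After op 2 (pop): stack=[empty] mem=[0,0,0,0]
After op 3 (push 2): stack=[2] mem=[0,0,0,0]
After op 4 (STO M2): stack=[empty] mem=[0,0,2,0]
After op 5 (RCL M2): stack=[2] mem=[0,0,2,0]
After op 6 (push 11): stack=[2,11] mem=[0,0,2,0]
After op 7 (STO M0): stack=[2] mem=[11,0,2,0]
After op 8 (push 19): stack=[2,19] mem=[11,0,2,0]
After op 9 (STO M2): stack=[2] mem=[11,0,19,0]
After op 10 (dup): stack=[2,2] mem=[11,0,19,0]
After op 11 (push 7): stack=[2,2,7] mem=[11,0,19,0]
After op 12 (/): stack=[2,0] mem=[11,0,19,0]
After op 13 (*): stack=[0] mem=[11,0,19,0]
After op 14 (RCL M2): stack=[0,19] mem=[11,0,19,0]
After op 15 (+): stack=[19] mem=[11,0,19,0]

Answer: 11 0 19 0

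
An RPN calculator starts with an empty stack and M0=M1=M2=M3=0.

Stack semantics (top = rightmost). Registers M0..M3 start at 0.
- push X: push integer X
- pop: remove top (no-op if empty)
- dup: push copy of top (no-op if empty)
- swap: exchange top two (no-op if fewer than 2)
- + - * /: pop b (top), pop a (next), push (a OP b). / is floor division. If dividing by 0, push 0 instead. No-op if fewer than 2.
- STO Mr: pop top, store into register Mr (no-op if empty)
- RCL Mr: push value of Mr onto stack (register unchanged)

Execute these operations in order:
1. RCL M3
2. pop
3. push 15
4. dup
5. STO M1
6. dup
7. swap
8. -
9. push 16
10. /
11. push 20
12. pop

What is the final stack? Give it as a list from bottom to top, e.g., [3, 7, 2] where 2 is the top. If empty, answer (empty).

Answer: [0]

Derivation:
After op 1 (RCL M3): stack=[0] mem=[0,0,0,0]
After op 2 (pop): stack=[empty] mem=[0,0,0,0]
After op 3 (push 15): stack=[15] mem=[0,0,0,0]
After op 4 (dup): stack=[15,15] mem=[0,0,0,0]
After op 5 (STO M1): stack=[15] mem=[0,15,0,0]
After op 6 (dup): stack=[15,15] mem=[0,15,0,0]
After op 7 (swap): stack=[15,15] mem=[0,15,0,0]
After op 8 (-): stack=[0] mem=[0,15,0,0]
After op 9 (push 16): stack=[0,16] mem=[0,15,0,0]
After op 10 (/): stack=[0] mem=[0,15,0,0]
After op 11 (push 20): stack=[0,20] mem=[0,15,0,0]
After op 12 (pop): stack=[0] mem=[0,15,0,0]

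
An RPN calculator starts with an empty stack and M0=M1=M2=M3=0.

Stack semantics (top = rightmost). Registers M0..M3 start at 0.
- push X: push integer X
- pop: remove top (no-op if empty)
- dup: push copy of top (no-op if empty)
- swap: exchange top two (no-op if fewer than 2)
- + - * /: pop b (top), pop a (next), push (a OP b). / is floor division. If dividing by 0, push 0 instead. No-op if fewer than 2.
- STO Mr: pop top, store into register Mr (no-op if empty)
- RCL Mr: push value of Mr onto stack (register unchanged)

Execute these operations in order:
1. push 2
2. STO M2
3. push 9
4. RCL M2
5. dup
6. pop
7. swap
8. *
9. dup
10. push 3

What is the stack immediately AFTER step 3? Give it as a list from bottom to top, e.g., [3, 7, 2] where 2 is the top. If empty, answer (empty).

After op 1 (push 2): stack=[2] mem=[0,0,0,0]
After op 2 (STO M2): stack=[empty] mem=[0,0,2,0]
After op 3 (push 9): stack=[9] mem=[0,0,2,0]

[9]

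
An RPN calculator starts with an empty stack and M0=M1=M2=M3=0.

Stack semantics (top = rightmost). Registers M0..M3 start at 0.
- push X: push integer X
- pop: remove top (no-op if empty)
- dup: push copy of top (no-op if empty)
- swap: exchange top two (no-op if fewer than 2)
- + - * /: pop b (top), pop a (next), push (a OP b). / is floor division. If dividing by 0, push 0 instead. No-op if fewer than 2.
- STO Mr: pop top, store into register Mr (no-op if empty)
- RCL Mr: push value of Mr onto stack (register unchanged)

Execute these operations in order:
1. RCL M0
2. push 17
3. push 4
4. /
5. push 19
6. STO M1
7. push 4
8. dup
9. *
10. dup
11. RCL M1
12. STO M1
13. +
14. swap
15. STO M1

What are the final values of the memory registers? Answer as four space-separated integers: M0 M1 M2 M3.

Answer: 0 4 0 0

Derivation:
After op 1 (RCL M0): stack=[0] mem=[0,0,0,0]
After op 2 (push 17): stack=[0,17] mem=[0,0,0,0]
After op 3 (push 4): stack=[0,17,4] mem=[0,0,0,0]
After op 4 (/): stack=[0,4] mem=[0,0,0,0]
After op 5 (push 19): stack=[0,4,19] mem=[0,0,0,0]
After op 6 (STO M1): stack=[0,4] mem=[0,19,0,0]
After op 7 (push 4): stack=[0,4,4] mem=[0,19,0,0]
After op 8 (dup): stack=[0,4,4,4] mem=[0,19,0,0]
After op 9 (*): stack=[0,4,16] mem=[0,19,0,0]
After op 10 (dup): stack=[0,4,16,16] mem=[0,19,0,0]
After op 11 (RCL M1): stack=[0,4,16,16,19] mem=[0,19,0,0]
After op 12 (STO M1): stack=[0,4,16,16] mem=[0,19,0,0]
After op 13 (+): stack=[0,4,32] mem=[0,19,0,0]
After op 14 (swap): stack=[0,32,4] mem=[0,19,0,0]
After op 15 (STO M1): stack=[0,32] mem=[0,4,0,0]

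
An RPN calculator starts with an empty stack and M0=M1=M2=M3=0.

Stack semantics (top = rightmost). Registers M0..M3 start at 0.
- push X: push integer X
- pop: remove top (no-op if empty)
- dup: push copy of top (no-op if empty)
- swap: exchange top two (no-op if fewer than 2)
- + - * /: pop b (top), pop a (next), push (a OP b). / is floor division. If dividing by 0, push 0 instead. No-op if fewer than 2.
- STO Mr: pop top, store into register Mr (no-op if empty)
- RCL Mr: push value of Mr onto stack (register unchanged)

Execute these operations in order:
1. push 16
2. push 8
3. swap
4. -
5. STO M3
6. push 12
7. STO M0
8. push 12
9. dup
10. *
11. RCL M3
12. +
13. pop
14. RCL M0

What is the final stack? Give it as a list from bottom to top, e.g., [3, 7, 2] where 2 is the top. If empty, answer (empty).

After op 1 (push 16): stack=[16] mem=[0,0,0,0]
After op 2 (push 8): stack=[16,8] mem=[0,0,0,0]
After op 3 (swap): stack=[8,16] mem=[0,0,0,0]
After op 4 (-): stack=[-8] mem=[0,0,0,0]
After op 5 (STO M3): stack=[empty] mem=[0,0,0,-8]
After op 6 (push 12): stack=[12] mem=[0,0,0,-8]
After op 7 (STO M0): stack=[empty] mem=[12,0,0,-8]
After op 8 (push 12): stack=[12] mem=[12,0,0,-8]
After op 9 (dup): stack=[12,12] mem=[12,0,0,-8]
After op 10 (*): stack=[144] mem=[12,0,0,-8]
After op 11 (RCL M3): stack=[144,-8] mem=[12,0,0,-8]
After op 12 (+): stack=[136] mem=[12,0,0,-8]
After op 13 (pop): stack=[empty] mem=[12,0,0,-8]
After op 14 (RCL M0): stack=[12] mem=[12,0,0,-8]

Answer: [12]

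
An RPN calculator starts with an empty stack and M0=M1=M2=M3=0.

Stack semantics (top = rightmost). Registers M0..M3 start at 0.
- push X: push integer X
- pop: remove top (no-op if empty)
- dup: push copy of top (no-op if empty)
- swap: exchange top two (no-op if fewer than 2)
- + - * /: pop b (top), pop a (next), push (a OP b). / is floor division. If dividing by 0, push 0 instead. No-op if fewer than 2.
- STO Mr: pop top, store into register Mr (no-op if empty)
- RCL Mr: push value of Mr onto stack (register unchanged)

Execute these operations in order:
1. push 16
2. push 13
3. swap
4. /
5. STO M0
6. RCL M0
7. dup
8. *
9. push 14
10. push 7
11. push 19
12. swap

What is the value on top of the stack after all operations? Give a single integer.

Answer: 7

Derivation:
After op 1 (push 16): stack=[16] mem=[0,0,0,0]
After op 2 (push 13): stack=[16,13] mem=[0,0,0,0]
After op 3 (swap): stack=[13,16] mem=[0,0,0,0]
After op 4 (/): stack=[0] mem=[0,0,0,0]
After op 5 (STO M0): stack=[empty] mem=[0,0,0,0]
After op 6 (RCL M0): stack=[0] mem=[0,0,0,0]
After op 7 (dup): stack=[0,0] mem=[0,0,0,0]
After op 8 (*): stack=[0] mem=[0,0,0,0]
After op 9 (push 14): stack=[0,14] mem=[0,0,0,0]
After op 10 (push 7): stack=[0,14,7] mem=[0,0,0,0]
After op 11 (push 19): stack=[0,14,7,19] mem=[0,0,0,0]
After op 12 (swap): stack=[0,14,19,7] mem=[0,0,0,0]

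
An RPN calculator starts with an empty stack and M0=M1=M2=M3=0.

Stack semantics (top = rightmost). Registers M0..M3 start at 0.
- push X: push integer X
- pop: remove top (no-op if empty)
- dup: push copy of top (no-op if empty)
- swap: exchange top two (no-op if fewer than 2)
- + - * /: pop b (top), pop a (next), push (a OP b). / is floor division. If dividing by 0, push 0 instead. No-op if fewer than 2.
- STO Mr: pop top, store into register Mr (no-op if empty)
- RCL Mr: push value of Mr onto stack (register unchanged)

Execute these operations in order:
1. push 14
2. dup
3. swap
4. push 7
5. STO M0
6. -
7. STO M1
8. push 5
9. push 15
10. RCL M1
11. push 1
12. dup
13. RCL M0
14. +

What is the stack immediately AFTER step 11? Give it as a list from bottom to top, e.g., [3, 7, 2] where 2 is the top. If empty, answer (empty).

After op 1 (push 14): stack=[14] mem=[0,0,0,0]
After op 2 (dup): stack=[14,14] mem=[0,0,0,0]
After op 3 (swap): stack=[14,14] mem=[0,0,0,0]
After op 4 (push 7): stack=[14,14,7] mem=[0,0,0,0]
After op 5 (STO M0): stack=[14,14] mem=[7,0,0,0]
After op 6 (-): stack=[0] mem=[7,0,0,0]
After op 7 (STO M1): stack=[empty] mem=[7,0,0,0]
After op 8 (push 5): stack=[5] mem=[7,0,0,0]
After op 9 (push 15): stack=[5,15] mem=[7,0,0,0]
After op 10 (RCL M1): stack=[5,15,0] mem=[7,0,0,0]
After op 11 (push 1): stack=[5,15,0,1] mem=[7,0,0,0]

[5, 15, 0, 1]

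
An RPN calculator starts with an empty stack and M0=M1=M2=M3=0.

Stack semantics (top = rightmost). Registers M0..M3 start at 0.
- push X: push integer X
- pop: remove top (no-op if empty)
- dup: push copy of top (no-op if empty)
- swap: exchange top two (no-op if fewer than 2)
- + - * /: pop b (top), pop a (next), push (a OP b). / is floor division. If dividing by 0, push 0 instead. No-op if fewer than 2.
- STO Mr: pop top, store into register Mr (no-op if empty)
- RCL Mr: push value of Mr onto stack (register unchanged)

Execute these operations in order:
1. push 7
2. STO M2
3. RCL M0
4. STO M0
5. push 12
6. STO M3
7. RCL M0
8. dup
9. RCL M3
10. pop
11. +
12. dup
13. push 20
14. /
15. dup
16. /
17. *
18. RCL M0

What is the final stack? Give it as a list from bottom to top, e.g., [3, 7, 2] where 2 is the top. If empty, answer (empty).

After op 1 (push 7): stack=[7] mem=[0,0,0,0]
After op 2 (STO M2): stack=[empty] mem=[0,0,7,0]
After op 3 (RCL M0): stack=[0] mem=[0,0,7,0]
After op 4 (STO M0): stack=[empty] mem=[0,0,7,0]
After op 5 (push 12): stack=[12] mem=[0,0,7,0]
After op 6 (STO M3): stack=[empty] mem=[0,0,7,12]
After op 7 (RCL M0): stack=[0] mem=[0,0,7,12]
After op 8 (dup): stack=[0,0] mem=[0,0,7,12]
After op 9 (RCL M3): stack=[0,0,12] mem=[0,0,7,12]
After op 10 (pop): stack=[0,0] mem=[0,0,7,12]
After op 11 (+): stack=[0] mem=[0,0,7,12]
After op 12 (dup): stack=[0,0] mem=[0,0,7,12]
After op 13 (push 20): stack=[0,0,20] mem=[0,0,7,12]
After op 14 (/): stack=[0,0] mem=[0,0,7,12]
After op 15 (dup): stack=[0,0,0] mem=[0,0,7,12]
After op 16 (/): stack=[0,0] mem=[0,0,7,12]
After op 17 (*): stack=[0] mem=[0,0,7,12]
After op 18 (RCL M0): stack=[0,0] mem=[0,0,7,12]

Answer: [0, 0]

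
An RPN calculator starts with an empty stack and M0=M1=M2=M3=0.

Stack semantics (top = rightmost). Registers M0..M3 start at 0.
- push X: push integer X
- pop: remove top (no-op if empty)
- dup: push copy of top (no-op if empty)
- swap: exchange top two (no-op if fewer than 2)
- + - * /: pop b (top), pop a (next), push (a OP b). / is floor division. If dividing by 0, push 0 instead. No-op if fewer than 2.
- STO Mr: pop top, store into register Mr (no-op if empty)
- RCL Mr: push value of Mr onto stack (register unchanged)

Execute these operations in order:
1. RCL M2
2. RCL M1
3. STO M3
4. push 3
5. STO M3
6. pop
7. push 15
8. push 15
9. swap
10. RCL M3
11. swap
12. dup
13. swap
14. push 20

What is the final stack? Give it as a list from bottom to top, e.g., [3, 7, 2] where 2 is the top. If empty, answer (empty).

Answer: [15, 3, 15, 15, 20]

Derivation:
After op 1 (RCL M2): stack=[0] mem=[0,0,0,0]
After op 2 (RCL M1): stack=[0,0] mem=[0,0,0,0]
After op 3 (STO M3): stack=[0] mem=[0,0,0,0]
After op 4 (push 3): stack=[0,3] mem=[0,0,0,0]
After op 5 (STO M3): stack=[0] mem=[0,0,0,3]
After op 6 (pop): stack=[empty] mem=[0,0,0,3]
After op 7 (push 15): stack=[15] mem=[0,0,0,3]
After op 8 (push 15): stack=[15,15] mem=[0,0,0,3]
After op 9 (swap): stack=[15,15] mem=[0,0,0,3]
After op 10 (RCL M3): stack=[15,15,3] mem=[0,0,0,3]
After op 11 (swap): stack=[15,3,15] mem=[0,0,0,3]
After op 12 (dup): stack=[15,3,15,15] mem=[0,0,0,3]
After op 13 (swap): stack=[15,3,15,15] mem=[0,0,0,3]
After op 14 (push 20): stack=[15,3,15,15,20] mem=[0,0,0,3]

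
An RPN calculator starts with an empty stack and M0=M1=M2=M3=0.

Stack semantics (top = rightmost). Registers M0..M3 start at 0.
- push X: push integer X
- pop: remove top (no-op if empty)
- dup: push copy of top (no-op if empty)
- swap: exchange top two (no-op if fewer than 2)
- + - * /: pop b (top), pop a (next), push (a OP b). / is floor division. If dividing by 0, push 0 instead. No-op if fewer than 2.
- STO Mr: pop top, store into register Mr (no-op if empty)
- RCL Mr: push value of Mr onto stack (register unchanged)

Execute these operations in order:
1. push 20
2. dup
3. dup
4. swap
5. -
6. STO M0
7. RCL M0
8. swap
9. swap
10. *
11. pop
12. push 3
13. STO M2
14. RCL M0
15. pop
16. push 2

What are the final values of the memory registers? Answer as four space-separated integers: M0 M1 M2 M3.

Answer: 0 0 3 0

Derivation:
After op 1 (push 20): stack=[20] mem=[0,0,0,0]
After op 2 (dup): stack=[20,20] mem=[0,0,0,0]
After op 3 (dup): stack=[20,20,20] mem=[0,0,0,0]
After op 4 (swap): stack=[20,20,20] mem=[0,0,0,0]
After op 5 (-): stack=[20,0] mem=[0,0,0,0]
After op 6 (STO M0): stack=[20] mem=[0,0,0,0]
After op 7 (RCL M0): stack=[20,0] mem=[0,0,0,0]
After op 8 (swap): stack=[0,20] mem=[0,0,0,0]
After op 9 (swap): stack=[20,0] mem=[0,0,0,0]
After op 10 (*): stack=[0] mem=[0,0,0,0]
After op 11 (pop): stack=[empty] mem=[0,0,0,0]
After op 12 (push 3): stack=[3] mem=[0,0,0,0]
After op 13 (STO M2): stack=[empty] mem=[0,0,3,0]
After op 14 (RCL M0): stack=[0] mem=[0,0,3,0]
After op 15 (pop): stack=[empty] mem=[0,0,3,0]
After op 16 (push 2): stack=[2] mem=[0,0,3,0]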